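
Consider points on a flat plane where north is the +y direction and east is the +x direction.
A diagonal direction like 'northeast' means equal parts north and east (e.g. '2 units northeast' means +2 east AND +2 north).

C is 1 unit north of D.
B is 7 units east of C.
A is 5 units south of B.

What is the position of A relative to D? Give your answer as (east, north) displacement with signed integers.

Place D at the origin (east=0, north=0).
  C is 1 unit north of D: delta (east=+0, north=+1); C at (east=0, north=1).
  B is 7 units east of C: delta (east=+7, north=+0); B at (east=7, north=1).
  A is 5 units south of B: delta (east=+0, north=-5); A at (east=7, north=-4).
Therefore A relative to D: (east=7, north=-4).

Answer: A is at (east=7, north=-4) relative to D.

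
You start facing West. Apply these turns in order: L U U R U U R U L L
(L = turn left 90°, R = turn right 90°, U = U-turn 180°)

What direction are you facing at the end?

Answer: Final heading: North

Derivation:
Start: West
  L (left (90° counter-clockwise)) -> South
  U (U-turn (180°)) -> North
  U (U-turn (180°)) -> South
  R (right (90° clockwise)) -> West
  U (U-turn (180°)) -> East
  U (U-turn (180°)) -> West
  R (right (90° clockwise)) -> North
  U (U-turn (180°)) -> South
  L (left (90° counter-clockwise)) -> East
  L (left (90° counter-clockwise)) -> North
Final: North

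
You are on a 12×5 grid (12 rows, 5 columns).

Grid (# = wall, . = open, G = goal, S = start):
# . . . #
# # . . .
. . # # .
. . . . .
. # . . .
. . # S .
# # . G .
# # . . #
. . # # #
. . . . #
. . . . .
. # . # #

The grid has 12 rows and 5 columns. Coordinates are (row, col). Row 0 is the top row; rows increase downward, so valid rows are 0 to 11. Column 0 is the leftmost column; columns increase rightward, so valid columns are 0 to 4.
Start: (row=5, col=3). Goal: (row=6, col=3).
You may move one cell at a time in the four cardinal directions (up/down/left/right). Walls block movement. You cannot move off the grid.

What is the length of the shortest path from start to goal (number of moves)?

BFS from (row=5, col=3) until reaching (row=6, col=3):
  Distance 0: (row=5, col=3)
  Distance 1: (row=4, col=3), (row=5, col=4), (row=6, col=3)  <- goal reached here
One shortest path (1 moves): (row=5, col=3) -> (row=6, col=3)

Answer: Shortest path length: 1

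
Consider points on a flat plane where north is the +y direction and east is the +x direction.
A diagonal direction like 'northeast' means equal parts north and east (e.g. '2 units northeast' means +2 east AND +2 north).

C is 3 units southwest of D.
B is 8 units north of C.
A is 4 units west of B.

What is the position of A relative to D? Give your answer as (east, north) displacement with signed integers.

Place D at the origin (east=0, north=0).
  C is 3 units southwest of D: delta (east=-3, north=-3); C at (east=-3, north=-3).
  B is 8 units north of C: delta (east=+0, north=+8); B at (east=-3, north=5).
  A is 4 units west of B: delta (east=-4, north=+0); A at (east=-7, north=5).
Therefore A relative to D: (east=-7, north=5).

Answer: A is at (east=-7, north=5) relative to D.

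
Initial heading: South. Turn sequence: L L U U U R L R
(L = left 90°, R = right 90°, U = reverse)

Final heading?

Answer: Final heading: West

Derivation:
Start: South
  L (left (90° counter-clockwise)) -> East
  L (left (90° counter-clockwise)) -> North
  U (U-turn (180°)) -> South
  U (U-turn (180°)) -> North
  U (U-turn (180°)) -> South
  R (right (90° clockwise)) -> West
  L (left (90° counter-clockwise)) -> South
  R (right (90° clockwise)) -> West
Final: West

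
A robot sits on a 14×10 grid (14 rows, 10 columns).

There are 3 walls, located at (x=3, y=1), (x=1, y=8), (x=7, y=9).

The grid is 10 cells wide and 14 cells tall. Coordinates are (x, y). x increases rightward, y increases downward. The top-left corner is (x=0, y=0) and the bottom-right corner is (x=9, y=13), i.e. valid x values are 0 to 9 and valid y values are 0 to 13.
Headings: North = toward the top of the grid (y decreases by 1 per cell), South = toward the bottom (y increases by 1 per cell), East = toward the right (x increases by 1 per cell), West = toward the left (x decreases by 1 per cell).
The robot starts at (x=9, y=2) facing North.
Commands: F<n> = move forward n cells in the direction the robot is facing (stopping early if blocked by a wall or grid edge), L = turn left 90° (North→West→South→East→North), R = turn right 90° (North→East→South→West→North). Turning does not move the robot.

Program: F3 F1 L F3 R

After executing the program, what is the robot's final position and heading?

Answer: Final position: (x=6, y=0), facing North

Derivation:
Start: (x=9, y=2), facing North
  F3: move forward 2/3 (blocked), now at (x=9, y=0)
  F1: move forward 0/1 (blocked), now at (x=9, y=0)
  L: turn left, now facing West
  F3: move forward 3, now at (x=6, y=0)
  R: turn right, now facing North
Final: (x=6, y=0), facing North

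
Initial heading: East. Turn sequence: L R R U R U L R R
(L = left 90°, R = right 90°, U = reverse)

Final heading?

Answer: Final heading: North

Derivation:
Start: East
  L (left (90° counter-clockwise)) -> North
  R (right (90° clockwise)) -> East
  R (right (90° clockwise)) -> South
  U (U-turn (180°)) -> North
  R (right (90° clockwise)) -> East
  U (U-turn (180°)) -> West
  L (left (90° counter-clockwise)) -> South
  R (right (90° clockwise)) -> West
  R (right (90° clockwise)) -> North
Final: North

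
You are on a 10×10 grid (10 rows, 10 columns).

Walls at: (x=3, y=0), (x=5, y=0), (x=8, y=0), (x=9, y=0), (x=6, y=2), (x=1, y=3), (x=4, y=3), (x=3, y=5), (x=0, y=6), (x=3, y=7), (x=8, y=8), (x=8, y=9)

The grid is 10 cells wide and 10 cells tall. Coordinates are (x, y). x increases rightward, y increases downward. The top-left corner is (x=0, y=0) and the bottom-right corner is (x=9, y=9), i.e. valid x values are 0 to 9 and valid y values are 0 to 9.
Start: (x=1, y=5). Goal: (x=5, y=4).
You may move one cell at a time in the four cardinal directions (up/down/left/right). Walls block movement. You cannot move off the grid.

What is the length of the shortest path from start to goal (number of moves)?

Answer: Shortest path length: 5

Derivation:
BFS from (x=1, y=5) until reaching (x=5, y=4):
  Distance 0: (x=1, y=5)
  Distance 1: (x=1, y=4), (x=0, y=5), (x=2, y=5), (x=1, y=6)
  Distance 2: (x=0, y=4), (x=2, y=4), (x=2, y=6), (x=1, y=7)
  Distance 3: (x=0, y=3), (x=2, y=3), (x=3, y=4), (x=3, y=6), (x=0, y=7), (x=2, y=7), (x=1, y=8)
  Distance 4: (x=0, y=2), (x=2, y=2), (x=3, y=3), (x=4, y=4), (x=4, y=6), (x=0, y=8), (x=2, y=8), (x=1, y=9)
  Distance 5: (x=0, y=1), (x=2, y=1), (x=1, y=2), (x=3, y=2), (x=5, y=4), (x=4, y=5), (x=5, y=6), (x=4, y=7), (x=3, y=8), (x=0, y=9), (x=2, y=9)  <- goal reached here
One shortest path (5 moves): (x=1, y=5) -> (x=2, y=5) -> (x=2, y=4) -> (x=3, y=4) -> (x=4, y=4) -> (x=5, y=4)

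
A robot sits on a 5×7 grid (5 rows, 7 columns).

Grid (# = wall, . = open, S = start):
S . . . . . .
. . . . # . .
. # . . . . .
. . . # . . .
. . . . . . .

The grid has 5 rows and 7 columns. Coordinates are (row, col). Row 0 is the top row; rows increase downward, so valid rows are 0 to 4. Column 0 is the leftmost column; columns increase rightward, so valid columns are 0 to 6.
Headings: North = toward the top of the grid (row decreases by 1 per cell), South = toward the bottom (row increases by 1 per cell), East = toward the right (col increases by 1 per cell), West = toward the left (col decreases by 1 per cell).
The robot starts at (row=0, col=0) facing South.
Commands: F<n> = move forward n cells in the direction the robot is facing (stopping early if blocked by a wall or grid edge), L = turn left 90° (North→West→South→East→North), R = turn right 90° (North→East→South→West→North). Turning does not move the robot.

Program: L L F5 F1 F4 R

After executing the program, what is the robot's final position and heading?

Answer: Final position: (row=0, col=0), facing East

Derivation:
Start: (row=0, col=0), facing South
  L: turn left, now facing East
  L: turn left, now facing North
  F5: move forward 0/5 (blocked), now at (row=0, col=0)
  F1: move forward 0/1 (blocked), now at (row=0, col=0)
  F4: move forward 0/4 (blocked), now at (row=0, col=0)
  R: turn right, now facing East
Final: (row=0, col=0), facing East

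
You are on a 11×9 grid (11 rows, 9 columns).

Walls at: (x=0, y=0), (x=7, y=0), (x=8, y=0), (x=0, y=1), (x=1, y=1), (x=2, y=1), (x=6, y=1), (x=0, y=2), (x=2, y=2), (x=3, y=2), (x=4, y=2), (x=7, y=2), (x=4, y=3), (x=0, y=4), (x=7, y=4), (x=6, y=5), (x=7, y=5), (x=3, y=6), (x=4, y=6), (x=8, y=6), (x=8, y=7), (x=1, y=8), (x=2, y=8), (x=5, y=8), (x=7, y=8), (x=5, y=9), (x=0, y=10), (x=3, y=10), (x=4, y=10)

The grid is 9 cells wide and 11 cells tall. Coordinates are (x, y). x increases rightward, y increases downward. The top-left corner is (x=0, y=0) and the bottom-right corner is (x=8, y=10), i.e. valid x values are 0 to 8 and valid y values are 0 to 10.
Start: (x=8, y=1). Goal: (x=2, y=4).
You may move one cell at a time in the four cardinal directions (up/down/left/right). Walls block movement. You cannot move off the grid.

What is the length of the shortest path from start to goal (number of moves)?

BFS from (x=8, y=1) until reaching (x=2, y=4):
  Distance 0: (x=8, y=1)
  Distance 1: (x=7, y=1), (x=8, y=2)
  Distance 2: (x=8, y=3)
  Distance 3: (x=7, y=3), (x=8, y=4)
  Distance 4: (x=6, y=3), (x=8, y=5)
  Distance 5: (x=6, y=2), (x=5, y=3), (x=6, y=4)
  Distance 6: (x=5, y=2), (x=5, y=4)
  Distance 7: (x=5, y=1), (x=4, y=4), (x=5, y=5)
  Distance 8: (x=5, y=0), (x=4, y=1), (x=3, y=4), (x=4, y=5), (x=5, y=6)
  Distance 9: (x=4, y=0), (x=6, y=0), (x=3, y=1), (x=3, y=3), (x=2, y=4), (x=3, y=5), (x=6, y=6), (x=5, y=7)  <- goal reached here
One shortest path (9 moves): (x=8, y=1) -> (x=8, y=2) -> (x=8, y=3) -> (x=7, y=3) -> (x=6, y=3) -> (x=5, y=3) -> (x=5, y=4) -> (x=4, y=4) -> (x=3, y=4) -> (x=2, y=4)

Answer: Shortest path length: 9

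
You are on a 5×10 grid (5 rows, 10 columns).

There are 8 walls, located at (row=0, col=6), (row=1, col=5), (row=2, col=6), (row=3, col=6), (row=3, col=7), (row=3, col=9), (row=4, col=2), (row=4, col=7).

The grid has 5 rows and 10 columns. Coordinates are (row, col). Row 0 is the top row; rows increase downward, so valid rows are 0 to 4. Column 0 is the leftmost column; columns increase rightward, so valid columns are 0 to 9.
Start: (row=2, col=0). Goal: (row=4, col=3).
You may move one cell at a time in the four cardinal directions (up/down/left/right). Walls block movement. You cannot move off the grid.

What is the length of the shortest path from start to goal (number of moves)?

Answer: Shortest path length: 5

Derivation:
BFS from (row=2, col=0) until reaching (row=4, col=3):
  Distance 0: (row=2, col=0)
  Distance 1: (row=1, col=0), (row=2, col=1), (row=3, col=0)
  Distance 2: (row=0, col=0), (row=1, col=1), (row=2, col=2), (row=3, col=1), (row=4, col=0)
  Distance 3: (row=0, col=1), (row=1, col=2), (row=2, col=3), (row=3, col=2), (row=4, col=1)
  Distance 4: (row=0, col=2), (row=1, col=3), (row=2, col=4), (row=3, col=3)
  Distance 5: (row=0, col=3), (row=1, col=4), (row=2, col=5), (row=3, col=4), (row=4, col=3)  <- goal reached here
One shortest path (5 moves): (row=2, col=0) -> (row=2, col=1) -> (row=2, col=2) -> (row=2, col=3) -> (row=3, col=3) -> (row=4, col=3)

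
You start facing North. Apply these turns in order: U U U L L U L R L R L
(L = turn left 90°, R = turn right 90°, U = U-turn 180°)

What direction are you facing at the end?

Answer: Final heading: East

Derivation:
Start: North
  U (U-turn (180°)) -> South
  U (U-turn (180°)) -> North
  U (U-turn (180°)) -> South
  L (left (90° counter-clockwise)) -> East
  L (left (90° counter-clockwise)) -> North
  U (U-turn (180°)) -> South
  L (left (90° counter-clockwise)) -> East
  R (right (90° clockwise)) -> South
  L (left (90° counter-clockwise)) -> East
  R (right (90° clockwise)) -> South
  L (left (90° counter-clockwise)) -> East
Final: East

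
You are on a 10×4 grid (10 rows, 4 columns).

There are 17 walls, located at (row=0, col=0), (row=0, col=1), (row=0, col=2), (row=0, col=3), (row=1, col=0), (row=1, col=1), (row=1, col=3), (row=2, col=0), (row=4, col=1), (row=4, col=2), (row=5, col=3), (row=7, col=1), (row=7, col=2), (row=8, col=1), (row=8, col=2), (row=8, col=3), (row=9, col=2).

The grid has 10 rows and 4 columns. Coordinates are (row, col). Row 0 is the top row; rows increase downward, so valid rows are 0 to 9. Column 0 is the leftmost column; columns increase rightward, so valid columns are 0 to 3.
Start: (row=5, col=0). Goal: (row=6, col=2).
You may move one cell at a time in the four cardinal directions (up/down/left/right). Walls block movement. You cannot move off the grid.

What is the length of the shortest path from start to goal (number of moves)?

Answer: Shortest path length: 3

Derivation:
BFS from (row=5, col=0) until reaching (row=6, col=2):
  Distance 0: (row=5, col=0)
  Distance 1: (row=4, col=0), (row=5, col=1), (row=6, col=0)
  Distance 2: (row=3, col=0), (row=5, col=2), (row=6, col=1), (row=7, col=0)
  Distance 3: (row=3, col=1), (row=6, col=2), (row=8, col=0)  <- goal reached here
One shortest path (3 moves): (row=5, col=0) -> (row=5, col=1) -> (row=5, col=2) -> (row=6, col=2)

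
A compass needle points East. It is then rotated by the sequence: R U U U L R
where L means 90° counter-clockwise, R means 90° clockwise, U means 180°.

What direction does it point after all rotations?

Start: East
  R (right (90° clockwise)) -> South
  U (U-turn (180°)) -> North
  U (U-turn (180°)) -> South
  U (U-turn (180°)) -> North
  L (left (90° counter-clockwise)) -> West
  R (right (90° clockwise)) -> North
Final: North

Answer: Final heading: North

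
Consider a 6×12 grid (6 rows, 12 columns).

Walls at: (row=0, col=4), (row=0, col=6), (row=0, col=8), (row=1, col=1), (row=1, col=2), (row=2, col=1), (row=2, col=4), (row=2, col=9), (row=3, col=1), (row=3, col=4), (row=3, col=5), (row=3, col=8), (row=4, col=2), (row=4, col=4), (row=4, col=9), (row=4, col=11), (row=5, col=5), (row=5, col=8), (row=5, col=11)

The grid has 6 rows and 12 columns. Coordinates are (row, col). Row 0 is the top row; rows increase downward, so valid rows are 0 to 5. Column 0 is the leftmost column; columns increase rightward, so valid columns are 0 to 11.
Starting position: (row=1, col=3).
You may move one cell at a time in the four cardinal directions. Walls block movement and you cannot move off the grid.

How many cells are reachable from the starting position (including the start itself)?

BFS flood-fill from (row=1, col=3):
  Distance 0: (row=1, col=3)
  Distance 1: (row=0, col=3), (row=1, col=4), (row=2, col=3)
  Distance 2: (row=0, col=2), (row=1, col=5), (row=2, col=2), (row=3, col=3)
  Distance 3: (row=0, col=1), (row=0, col=5), (row=1, col=6), (row=2, col=5), (row=3, col=2), (row=4, col=3)
  Distance 4: (row=0, col=0), (row=1, col=7), (row=2, col=6), (row=5, col=3)
  Distance 5: (row=0, col=7), (row=1, col=0), (row=1, col=8), (row=2, col=7), (row=3, col=6), (row=5, col=2), (row=5, col=4)
  Distance 6: (row=1, col=9), (row=2, col=0), (row=2, col=8), (row=3, col=7), (row=4, col=6), (row=5, col=1)
  Distance 7: (row=0, col=9), (row=1, col=10), (row=3, col=0), (row=4, col=1), (row=4, col=5), (row=4, col=7), (row=5, col=0), (row=5, col=6)
  Distance 8: (row=0, col=10), (row=1, col=11), (row=2, col=10), (row=4, col=0), (row=4, col=8), (row=5, col=7)
  Distance 9: (row=0, col=11), (row=2, col=11), (row=3, col=10)
  Distance 10: (row=3, col=9), (row=3, col=11), (row=4, col=10)
  Distance 11: (row=5, col=10)
  Distance 12: (row=5, col=9)
Total reachable: 53 (grid has 53 open cells total)

Answer: Reachable cells: 53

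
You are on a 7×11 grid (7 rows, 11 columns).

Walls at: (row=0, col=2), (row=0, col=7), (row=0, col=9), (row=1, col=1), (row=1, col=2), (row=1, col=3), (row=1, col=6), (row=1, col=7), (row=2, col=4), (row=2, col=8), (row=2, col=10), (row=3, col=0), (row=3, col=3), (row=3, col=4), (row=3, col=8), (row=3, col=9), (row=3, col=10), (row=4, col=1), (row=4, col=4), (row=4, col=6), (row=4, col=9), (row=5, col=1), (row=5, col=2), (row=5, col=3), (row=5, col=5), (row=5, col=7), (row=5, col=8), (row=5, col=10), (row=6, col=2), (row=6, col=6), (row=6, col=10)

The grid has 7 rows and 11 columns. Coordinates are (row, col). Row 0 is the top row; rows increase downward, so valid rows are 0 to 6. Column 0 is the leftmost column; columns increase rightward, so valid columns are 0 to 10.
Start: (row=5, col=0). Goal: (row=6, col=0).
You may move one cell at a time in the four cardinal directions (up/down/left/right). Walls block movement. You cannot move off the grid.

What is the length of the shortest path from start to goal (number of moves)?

BFS from (row=5, col=0) until reaching (row=6, col=0):
  Distance 0: (row=5, col=0)
  Distance 1: (row=4, col=0), (row=6, col=0)  <- goal reached here
One shortest path (1 moves): (row=5, col=0) -> (row=6, col=0)

Answer: Shortest path length: 1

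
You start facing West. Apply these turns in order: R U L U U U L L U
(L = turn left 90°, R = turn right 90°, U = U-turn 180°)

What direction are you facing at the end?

Answer: Final heading: West

Derivation:
Start: West
  R (right (90° clockwise)) -> North
  U (U-turn (180°)) -> South
  L (left (90° counter-clockwise)) -> East
  U (U-turn (180°)) -> West
  U (U-turn (180°)) -> East
  U (U-turn (180°)) -> West
  L (left (90° counter-clockwise)) -> South
  L (left (90° counter-clockwise)) -> East
  U (U-turn (180°)) -> West
Final: West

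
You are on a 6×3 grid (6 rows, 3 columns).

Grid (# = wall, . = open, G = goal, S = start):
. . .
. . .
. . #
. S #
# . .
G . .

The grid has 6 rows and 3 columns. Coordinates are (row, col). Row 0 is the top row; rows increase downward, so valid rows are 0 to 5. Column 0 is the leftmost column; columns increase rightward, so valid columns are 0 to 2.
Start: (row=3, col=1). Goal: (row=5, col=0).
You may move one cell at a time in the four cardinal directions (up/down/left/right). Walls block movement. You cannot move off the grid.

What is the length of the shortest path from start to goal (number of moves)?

Answer: Shortest path length: 3

Derivation:
BFS from (row=3, col=1) until reaching (row=5, col=0):
  Distance 0: (row=3, col=1)
  Distance 1: (row=2, col=1), (row=3, col=0), (row=4, col=1)
  Distance 2: (row=1, col=1), (row=2, col=0), (row=4, col=2), (row=5, col=1)
  Distance 3: (row=0, col=1), (row=1, col=0), (row=1, col=2), (row=5, col=0), (row=5, col=2)  <- goal reached here
One shortest path (3 moves): (row=3, col=1) -> (row=4, col=1) -> (row=5, col=1) -> (row=5, col=0)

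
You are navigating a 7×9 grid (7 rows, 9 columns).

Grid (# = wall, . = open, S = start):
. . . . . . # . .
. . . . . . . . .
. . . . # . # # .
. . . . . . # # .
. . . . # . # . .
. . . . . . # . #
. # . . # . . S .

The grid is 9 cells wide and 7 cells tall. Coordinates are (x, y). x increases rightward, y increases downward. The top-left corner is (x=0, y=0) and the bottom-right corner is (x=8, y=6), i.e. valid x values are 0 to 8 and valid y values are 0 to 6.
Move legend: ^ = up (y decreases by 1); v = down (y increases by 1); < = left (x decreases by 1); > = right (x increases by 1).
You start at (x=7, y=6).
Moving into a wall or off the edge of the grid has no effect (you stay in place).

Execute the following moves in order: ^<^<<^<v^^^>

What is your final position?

Start: (x=7, y=6)
  ^ (up): (x=7, y=6) -> (x=7, y=5)
  < (left): blocked, stay at (x=7, y=5)
  ^ (up): (x=7, y=5) -> (x=7, y=4)
  < (left): blocked, stay at (x=7, y=4)
  < (left): blocked, stay at (x=7, y=4)
  ^ (up): blocked, stay at (x=7, y=4)
  < (left): blocked, stay at (x=7, y=4)
  v (down): (x=7, y=4) -> (x=7, y=5)
  ^ (up): (x=7, y=5) -> (x=7, y=4)
  ^ (up): blocked, stay at (x=7, y=4)
  ^ (up): blocked, stay at (x=7, y=4)
  > (right): (x=7, y=4) -> (x=8, y=4)
Final: (x=8, y=4)

Answer: Final position: (x=8, y=4)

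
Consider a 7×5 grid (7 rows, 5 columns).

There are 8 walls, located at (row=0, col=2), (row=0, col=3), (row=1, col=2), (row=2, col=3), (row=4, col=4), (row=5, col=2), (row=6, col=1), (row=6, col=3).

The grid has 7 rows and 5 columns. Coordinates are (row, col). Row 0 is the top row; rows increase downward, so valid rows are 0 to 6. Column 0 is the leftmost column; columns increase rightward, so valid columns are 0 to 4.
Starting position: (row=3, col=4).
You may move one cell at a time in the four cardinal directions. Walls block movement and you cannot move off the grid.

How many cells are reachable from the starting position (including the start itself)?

Answer: Reachable cells: 26

Derivation:
BFS flood-fill from (row=3, col=4):
  Distance 0: (row=3, col=4)
  Distance 1: (row=2, col=4), (row=3, col=3)
  Distance 2: (row=1, col=4), (row=3, col=2), (row=4, col=3)
  Distance 3: (row=0, col=4), (row=1, col=3), (row=2, col=2), (row=3, col=1), (row=4, col=2), (row=5, col=3)
  Distance 4: (row=2, col=1), (row=3, col=0), (row=4, col=1), (row=5, col=4)
  Distance 5: (row=1, col=1), (row=2, col=0), (row=4, col=0), (row=5, col=1), (row=6, col=4)
  Distance 6: (row=0, col=1), (row=1, col=0), (row=5, col=0)
  Distance 7: (row=0, col=0), (row=6, col=0)
Total reachable: 26 (grid has 27 open cells total)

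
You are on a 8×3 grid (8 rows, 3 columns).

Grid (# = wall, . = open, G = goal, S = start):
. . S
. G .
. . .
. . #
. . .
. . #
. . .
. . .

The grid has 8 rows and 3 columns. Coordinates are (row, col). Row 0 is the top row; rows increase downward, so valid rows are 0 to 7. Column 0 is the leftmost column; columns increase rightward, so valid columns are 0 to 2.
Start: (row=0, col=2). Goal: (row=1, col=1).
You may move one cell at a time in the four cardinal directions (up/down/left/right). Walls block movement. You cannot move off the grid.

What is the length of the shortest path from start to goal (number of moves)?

BFS from (row=0, col=2) until reaching (row=1, col=1):
  Distance 0: (row=0, col=2)
  Distance 1: (row=0, col=1), (row=1, col=2)
  Distance 2: (row=0, col=0), (row=1, col=1), (row=2, col=2)  <- goal reached here
One shortest path (2 moves): (row=0, col=2) -> (row=0, col=1) -> (row=1, col=1)

Answer: Shortest path length: 2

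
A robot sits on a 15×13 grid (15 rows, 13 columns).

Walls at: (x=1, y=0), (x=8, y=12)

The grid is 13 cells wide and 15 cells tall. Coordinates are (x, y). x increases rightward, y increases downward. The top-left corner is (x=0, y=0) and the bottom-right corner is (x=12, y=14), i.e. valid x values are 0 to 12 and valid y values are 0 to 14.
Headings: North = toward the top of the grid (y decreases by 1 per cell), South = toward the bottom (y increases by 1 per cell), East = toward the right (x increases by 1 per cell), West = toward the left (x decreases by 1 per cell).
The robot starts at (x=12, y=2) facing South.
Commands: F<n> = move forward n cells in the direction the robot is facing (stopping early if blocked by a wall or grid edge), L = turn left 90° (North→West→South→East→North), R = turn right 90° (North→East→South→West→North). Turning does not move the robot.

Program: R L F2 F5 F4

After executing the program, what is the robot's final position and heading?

Start: (x=12, y=2), facing South
  R: turn right, now facing West
  L: turn left, now facing South
  F2: move forward 2, now at (x=12, y=4)
  F5: move forward 5, now at (x=12, y=9)
  F4: move forward 4, now at (x=12, y=13)
Final: (x=12, y=13), facing South

Answer: Final position: (x=12, y=13), facing South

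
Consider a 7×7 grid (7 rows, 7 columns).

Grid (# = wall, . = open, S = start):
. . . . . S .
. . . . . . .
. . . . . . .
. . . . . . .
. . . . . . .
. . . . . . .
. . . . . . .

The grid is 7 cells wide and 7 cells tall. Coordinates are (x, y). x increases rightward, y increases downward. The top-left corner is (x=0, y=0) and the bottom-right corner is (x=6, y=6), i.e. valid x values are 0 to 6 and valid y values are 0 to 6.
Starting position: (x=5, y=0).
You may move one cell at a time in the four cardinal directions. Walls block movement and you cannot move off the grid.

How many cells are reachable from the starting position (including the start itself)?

Answer: Reachable cells: 49

Derivation:
BFS flood-fill from (x=5, y=0):
  Distance 0: (x=5, y=0)
  Distance 1: (x=4, y=0), (x=6, y=0), (x=5, y=1)
  Distance 2: (x=3, y=0), (x=4, y=1), (x=6, y=1), (x=5, y=2)
  Distance 3: (x=2, y=0), (x=3, y=1), (x=4, y=2), (x=6, y=2), (x=5, y=3)
  Distance 4: (x=1, y=0), (x=2, y=1), (x=3, y=2), (x=4, y=3), (x=6, y=3), (x=5, y=4)
  Distance 5: (x=0, y=0), (x=1, y=1), (x=2, y=2), (x=3, y=3), (x=4, y=4), (x=6, y=4), (x=5, y=5)
  Distance 6: (x=0, y=1), (x=1, y=2), (x=2, y=3), (x=3, y=4), (x=4, y=5), (x=6, y=5), (x=5, y=6)
  Distance 7: (x=0, y=2), (x=1, y=3), (x=2, y=4), (x=3, y=5), (x=4, y=6), (x=6, y=6)
  Distance 8: (x=0, y=3), (x=1, y=4), (x=2, y=5), (x=3, y=6)
  Distance 9: (x=0, y=4), (x=1, y=5), (x=2, y=6)
  Distance 10: (x=0, y=5), (x=1, y=6)
  Distance 11: (x=0, y=6)
Total reachable: 49 (grid has 49 open cells total)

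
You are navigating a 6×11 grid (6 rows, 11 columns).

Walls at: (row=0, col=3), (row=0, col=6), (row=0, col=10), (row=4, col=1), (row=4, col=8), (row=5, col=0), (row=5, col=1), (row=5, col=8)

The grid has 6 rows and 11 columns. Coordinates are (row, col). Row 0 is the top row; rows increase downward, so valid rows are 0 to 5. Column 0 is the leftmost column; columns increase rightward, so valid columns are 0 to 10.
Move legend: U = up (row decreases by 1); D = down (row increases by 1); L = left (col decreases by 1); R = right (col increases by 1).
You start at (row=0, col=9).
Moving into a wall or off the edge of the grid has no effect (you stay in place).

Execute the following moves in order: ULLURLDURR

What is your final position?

Answer: Final position: (row=0, col=9)

Derivation:
Start: (row=0, col=9)
  U (up): blocked, stay at (row=0, col=9)
  L (left): (row=0, col=9) -> (row=0, col=8)
  L (left): (row=0, col=8) -> (row=0, col=7)
  U (up): blocked, stay at (row=0, col=7)
  R (right): (row=0, col=7) -> (row=0, col=8)
  L (left): (row=0, col=8) -> (row=0, col=7)
  D (down): (row=0, col=7) -> (row=1, col=7)
  U (up): (row=1, col=7) -> (row=0, col=7)
  R (right): (row=0, col=7) -> (row=0, col=8)
  R (right): (row=0, col=8) -> (row=0, col=9)
Final: (row=0, col=9)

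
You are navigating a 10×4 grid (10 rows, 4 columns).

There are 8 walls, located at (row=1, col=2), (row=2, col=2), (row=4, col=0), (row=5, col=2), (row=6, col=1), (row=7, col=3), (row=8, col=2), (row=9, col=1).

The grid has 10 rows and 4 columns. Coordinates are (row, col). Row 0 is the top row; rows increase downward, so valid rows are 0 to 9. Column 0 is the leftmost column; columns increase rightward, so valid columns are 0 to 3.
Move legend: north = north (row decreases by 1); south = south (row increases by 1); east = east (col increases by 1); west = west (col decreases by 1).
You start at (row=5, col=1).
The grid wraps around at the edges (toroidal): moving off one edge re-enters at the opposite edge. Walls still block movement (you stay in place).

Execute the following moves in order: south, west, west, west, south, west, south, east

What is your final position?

Start: (row=5, col=1)
  south (south): blocked, stay at (row=5, col=1)
  west (west): (row=5, col=1) -> (row=5, col=0)
  west (west): (row=5, col=0) -> (row=5, col=3)
  west (west): blocked, stay at (row=5, col=3)
  south (south): (row=5, col=3) -> (row=6, col=3)
  west (west): (row=6, col=3) -> (row=6, col=2)
  south (south): (row=6, col=2) -> (row=7, col=2)
  east (east): blocked, stay at (row=7, col=2)
Final: (row=7, col=2)

Answer: Final position: (row=7, col=2)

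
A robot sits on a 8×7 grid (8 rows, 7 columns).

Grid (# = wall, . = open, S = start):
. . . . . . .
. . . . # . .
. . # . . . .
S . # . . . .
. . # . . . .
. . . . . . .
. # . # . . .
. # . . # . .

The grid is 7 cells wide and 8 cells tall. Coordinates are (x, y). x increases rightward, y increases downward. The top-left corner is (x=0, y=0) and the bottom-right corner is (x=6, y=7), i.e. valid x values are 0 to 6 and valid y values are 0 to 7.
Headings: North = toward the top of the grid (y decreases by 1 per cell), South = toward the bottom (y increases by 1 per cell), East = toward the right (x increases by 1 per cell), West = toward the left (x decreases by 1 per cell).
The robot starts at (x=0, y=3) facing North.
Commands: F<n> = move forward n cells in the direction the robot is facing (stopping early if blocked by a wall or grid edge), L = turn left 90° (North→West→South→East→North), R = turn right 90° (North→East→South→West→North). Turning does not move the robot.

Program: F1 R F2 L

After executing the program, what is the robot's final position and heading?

Start: (x=0, y=3), facing North
  F1: move forward 1, now at (x=0, y=2)
  R: turn right, now facing East
  F2: move forward 1/2 (blocked), now at (x=1, y=2)
  L: turn left, now facing North
Final: (x=1, y=2), facing North

Answer: Final position: (x=1, y=2), facing North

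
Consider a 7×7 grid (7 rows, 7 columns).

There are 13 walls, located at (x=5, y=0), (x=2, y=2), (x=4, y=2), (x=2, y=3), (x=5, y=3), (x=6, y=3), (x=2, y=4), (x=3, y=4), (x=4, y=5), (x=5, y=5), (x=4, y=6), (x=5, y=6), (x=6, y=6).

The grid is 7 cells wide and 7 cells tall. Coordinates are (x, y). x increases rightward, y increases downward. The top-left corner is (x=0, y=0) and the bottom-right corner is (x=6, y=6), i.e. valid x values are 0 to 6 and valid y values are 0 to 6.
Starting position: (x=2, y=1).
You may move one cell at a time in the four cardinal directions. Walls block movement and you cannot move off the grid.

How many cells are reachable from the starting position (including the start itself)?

Answer: Reachable cells: 36

Derivation:
BFS flood-fill from (x=2, y=1):
  Distance 0: (x=2, y=1)
  Distance 1: (x=2, y=0), (x=1, y=1), (x=3, y=1)
  Distance 2: (x=1, y=0), (x=3, y=0), (x=0, y=1), (x=4, y=1), (x=1, y=2), (x=3, y=2)
  Distance 3: (x=0, y=0), (x=4, y=0), (x=5, y=1), (x=0, y=2), (x=1, y=3), (x=3, y=3)
  Distance 4: (x=6, y=1), (x=5, y=2), (x=0, y=3), (x=4, y=3), (x=1, y=4)
  Distance 5: (x=6, y=0), (x=6, y=2), (x=0, y=4), (x=4, y=4), (x=1, y=5)
  Distance 6: (x=5, y=4), (x=0, y=5), (x=2, y=5), (x=1, y=6)
  Distance 7: (x=6, y=4), (x=3, y=5), (x=0, y=6), (x=2, y=6)
  Distance 8: (x=6, y=5), (x=3, y=6)
Total reachable: 36 (grid has 36 open cells total)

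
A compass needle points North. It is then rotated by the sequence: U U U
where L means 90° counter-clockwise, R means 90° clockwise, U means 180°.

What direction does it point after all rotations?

Start: North
  U (U-turn (180°)) -> South
  U (U-turn (180°)) -> North
  U (U-turn (180°)) -> South
Final: South

Answer: Final heading: South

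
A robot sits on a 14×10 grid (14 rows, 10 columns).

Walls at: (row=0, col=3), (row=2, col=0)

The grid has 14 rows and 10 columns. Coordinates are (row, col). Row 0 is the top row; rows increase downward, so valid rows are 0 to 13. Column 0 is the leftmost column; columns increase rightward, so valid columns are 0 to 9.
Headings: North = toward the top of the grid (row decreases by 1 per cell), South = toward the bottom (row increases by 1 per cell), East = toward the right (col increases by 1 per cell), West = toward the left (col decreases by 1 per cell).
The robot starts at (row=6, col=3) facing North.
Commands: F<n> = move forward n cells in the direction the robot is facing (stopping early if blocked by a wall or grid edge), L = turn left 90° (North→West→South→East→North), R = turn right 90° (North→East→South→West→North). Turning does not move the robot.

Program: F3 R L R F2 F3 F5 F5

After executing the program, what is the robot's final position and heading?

Answer: Final position: (row=3, col=9), facing East

Derivation:
Start: (row=6, col=3), facing North
  F3: move forward 3, now at (row=3, col=3)
  R: turn right, now facing East
  L: turn left, now facing North
  R: turn right, now facing East
  F2: move forward 2, now at (row=3, col=5)
  F3: move forward 3, now at (row=3, col=8)
  F5: move forward 1/5 (blocked), now at (row=3, col=9)
  F5: move forward 0/5 (blocked), now at (row=3, col=9)
Final: (row=3, col=9), facing East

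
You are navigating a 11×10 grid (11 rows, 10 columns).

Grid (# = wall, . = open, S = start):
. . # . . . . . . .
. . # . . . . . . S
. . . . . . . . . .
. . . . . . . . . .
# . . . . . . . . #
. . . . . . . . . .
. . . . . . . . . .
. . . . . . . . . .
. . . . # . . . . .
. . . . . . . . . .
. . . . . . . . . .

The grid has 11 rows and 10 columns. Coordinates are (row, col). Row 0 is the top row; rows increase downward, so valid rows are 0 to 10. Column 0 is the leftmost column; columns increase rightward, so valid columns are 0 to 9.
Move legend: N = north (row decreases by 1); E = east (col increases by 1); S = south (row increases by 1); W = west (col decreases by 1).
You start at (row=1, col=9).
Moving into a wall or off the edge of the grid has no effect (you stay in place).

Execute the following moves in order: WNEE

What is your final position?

Answer: Final position: (row=0, col=9)

Derivation:
Start: (row=1, col=9)
  W (west): (row=1, col=9) -> (row=1, col=8)
  N (north): (row=1, col=8) -> (row=0, col=8)
  E (east): (row=0, col=8) -> (row=0, col=9)
  E (east): blocked, stay at (row=0, col=9)
Final: (row=0, col=9)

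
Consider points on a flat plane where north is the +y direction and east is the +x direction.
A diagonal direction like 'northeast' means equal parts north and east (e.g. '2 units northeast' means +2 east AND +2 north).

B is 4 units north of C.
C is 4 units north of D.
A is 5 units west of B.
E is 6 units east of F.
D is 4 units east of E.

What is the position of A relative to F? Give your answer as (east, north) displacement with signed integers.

Answer: A is at (east=5, north=8) relative to F.

Derivation:
Place F at the origin (east=0, north=0).
  E is 6 units east of F: delta (east=+6, north=+0); E at (east=6, north=0).
  D is 4 units east of E: delta (east=+4, north=+0); D at (east=10, north=0).
  C is 4 units north of D: delta (east=+0, north=+4); C at (east=10, north=4).
  B is 4 units north of C: delta (east=+0, north=+4); B at (east=10, north=8).
  A is 5 units west of B: delta (east=-5, north=+0); A at (east=5, north=8).
Therefore A relative to F: (east=5, north=8).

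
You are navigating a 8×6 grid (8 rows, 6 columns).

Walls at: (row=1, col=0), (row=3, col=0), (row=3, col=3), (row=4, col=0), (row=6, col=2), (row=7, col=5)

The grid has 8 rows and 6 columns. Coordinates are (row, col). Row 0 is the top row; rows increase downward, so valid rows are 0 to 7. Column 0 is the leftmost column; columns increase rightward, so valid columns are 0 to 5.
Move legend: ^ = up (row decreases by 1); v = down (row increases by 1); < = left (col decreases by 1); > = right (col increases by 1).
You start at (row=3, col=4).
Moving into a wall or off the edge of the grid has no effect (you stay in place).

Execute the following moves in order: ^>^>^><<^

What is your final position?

Start: (row=3, col=4)
  ^ (up): (row=3, col=4) -> (row=2, col=4)
  > (right): (row=2, col=4) -> (row=2, col=5)
  ^ (up): (row=2, col=5) -> (row=1, col=5)
  > (right): blocked, stay at (row=1, col=5)
  ^ (up): (row=1, col=5) -> (row=0, col=5)
  > (right): blocked, stay at (row=0, col=5)
  < (left): (row=0, col=5) -> (row=0, col=4)
  < (left): (row=0, col=4) -> (row=0, col=3)
  ^ (up): blocked, stay at (row=0, col=3)
Final: (row=0, col=3)

Answer: Final position: (row=0, col=3)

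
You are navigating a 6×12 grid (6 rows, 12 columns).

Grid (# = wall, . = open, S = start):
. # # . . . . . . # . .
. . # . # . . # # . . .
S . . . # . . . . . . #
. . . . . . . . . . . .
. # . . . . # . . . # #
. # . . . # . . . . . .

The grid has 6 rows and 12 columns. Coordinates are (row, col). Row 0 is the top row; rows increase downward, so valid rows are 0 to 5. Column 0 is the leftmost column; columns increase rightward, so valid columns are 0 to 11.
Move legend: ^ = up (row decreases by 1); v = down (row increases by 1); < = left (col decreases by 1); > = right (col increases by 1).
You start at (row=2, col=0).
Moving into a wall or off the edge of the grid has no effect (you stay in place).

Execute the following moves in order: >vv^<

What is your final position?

Answer: Final position: (row=2, col=0)

Derivation:
Start: (row=2, col=0)
  > (right): (row=2, col=0) -> (row=2, col=1)
  v (down): (row=2, col=1) -> (row=3, col=1)
  v (down): blocked, stay at (row=3, col=1)
  ^ (up): (row=3, col=1) -> (row=2, col=1)
  < (left): (row=2, col=1) -> (row=2, col=0)
Final: (row=2, col=0)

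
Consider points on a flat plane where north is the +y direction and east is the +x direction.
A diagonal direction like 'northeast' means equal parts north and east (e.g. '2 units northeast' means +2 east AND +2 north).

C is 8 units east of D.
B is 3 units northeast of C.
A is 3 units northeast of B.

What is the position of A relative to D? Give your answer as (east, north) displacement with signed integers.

Place D at the origin (east=0, north=0).
  C is 8 units east of D: delta (east=+8, north=+0); C at (east=8, north=0).
  B is 3 units northeast of C: delta (east=+3, north=+3); B at (east=11, north=3).
  A is 3 units northeast of B: delta (east=+3, north=+3); A at (east=14, north=6).
Therefore A relative to D: (east=14, north=6).

Answer: A is at (east=14, north=6) relative to D.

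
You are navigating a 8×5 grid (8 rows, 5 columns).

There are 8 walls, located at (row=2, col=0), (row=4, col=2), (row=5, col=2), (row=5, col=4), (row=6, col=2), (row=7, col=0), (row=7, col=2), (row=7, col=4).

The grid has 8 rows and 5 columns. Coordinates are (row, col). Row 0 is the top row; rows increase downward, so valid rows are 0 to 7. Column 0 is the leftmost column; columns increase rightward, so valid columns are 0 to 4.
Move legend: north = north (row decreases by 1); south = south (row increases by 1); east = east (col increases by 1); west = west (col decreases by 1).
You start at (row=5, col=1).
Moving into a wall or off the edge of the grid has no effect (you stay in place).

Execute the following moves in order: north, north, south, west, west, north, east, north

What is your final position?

Start: (row=5, col=1)
  north (north): (row=5, col=1) -> (row=4, col=1)
  north (north): (row=4, col=1) -> (row=3, col=1)
  south (south): (row=3, col=1) -> (row=4, col=1)
  west (west): (row=4, col=1) -> (row=4, col=0)
  west (west): blocked, stay at (row=4, col=0)
  north (north): (row=4, col=0) -> (row=3, col=0)
  east (east): (row=3, col=0) -> (row=3, col=1)
  north (north): (row=3, col=1) -> (row=2, col=1)
Final: (row=2, col=1)

Answer: Final position: (row=2, col=1)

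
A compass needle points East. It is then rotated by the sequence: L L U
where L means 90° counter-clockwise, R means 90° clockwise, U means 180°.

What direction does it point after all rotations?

Answer: Final heading: East

Derivation:
Start: East
  L (left (90° counter-clockwise)) -> North
  L (left (90° counter-clockwise)) -> West
  U (U-turn (180°)) -> East
Final: East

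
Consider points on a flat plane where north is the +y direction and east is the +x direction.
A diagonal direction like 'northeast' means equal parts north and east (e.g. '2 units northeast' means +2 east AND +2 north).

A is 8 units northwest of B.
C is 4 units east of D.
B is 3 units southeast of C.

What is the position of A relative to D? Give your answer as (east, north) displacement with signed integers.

Answer: A is at (east=-1, north=5) relative to D.

Derivation:
Place D at the origin (east=0, north=0).
  C is 4 units east of D: delta (east=+4, north=+0); C at (east=4, north=0).
  B is 3 units southeast of C: delta (east=+3, north=-3); B at (east=7, north=-3).
  A is 8 units northwest of B: delta (east=-8, north=+8); A at (east=-1, north=5).
Therefore A relative to D: (east=-1, north=5).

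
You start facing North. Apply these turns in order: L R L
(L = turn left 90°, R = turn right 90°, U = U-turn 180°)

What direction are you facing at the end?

Answer: Final heading: West

Derivation:
Start: North
  L (left (90° counter-clockwise)) -> West
  R (right (90° clockwise)) -> North
  L (left (90° counter-clockwise)) -> West
Final: West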